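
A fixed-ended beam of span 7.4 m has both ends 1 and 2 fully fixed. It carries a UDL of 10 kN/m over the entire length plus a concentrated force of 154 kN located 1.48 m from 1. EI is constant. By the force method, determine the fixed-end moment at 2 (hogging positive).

M_2 = 82.1 kN·m

Release both end moments; the primary structure is a simply-supported span 12 with redundants M_1 and M_2.
Simple-span end rotations at 1 and 2 under the given loads:
  at 1: UDL 10: wL³/(24EI) = 168.8/EI
  at 2: UDL 10: wL³/(24EI) = 168.8/EI
  at 1: point load 154 at a = 1.48: Pab(L + b)/(6LEI) = 404.8/EI
  at 2: point load 154 at a = 1.48: Pab(L + a)/(6LEI) = 269.9/EI
  θ_10 = 573.6/EI,  θ_20 = 438.7/EI
Flexibility coefficients: a unit moment at one end gives L/(3EI) there and L/(6EI) at the far end, so f₁₁ = f₂₂ = 2.467/EI and f₁₂ = f₂₁ = 1.233/EI.
Compatibility — zero rotation at each built-in end:
  2.467 M_1 + 1.233 M_2 = 573.6
  1.233 M_1 + 2.467 M_2 = 438.7
Solving the pair gives M_1 = 191.5 kN·m and M_2 = 82.1 kN·m (hogging).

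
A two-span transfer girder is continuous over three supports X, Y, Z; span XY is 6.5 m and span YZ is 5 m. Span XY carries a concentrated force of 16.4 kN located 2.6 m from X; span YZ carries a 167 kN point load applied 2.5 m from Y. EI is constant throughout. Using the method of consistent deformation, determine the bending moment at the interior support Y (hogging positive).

Insert a hinge at Y; M_Y is the redundant, and each span becomes simply supported.
Rotations at Y on the released spans (each span's end-slope, ×1/EI):
  span XY: point load 16.4 at a = 2.6: Pab(L + a)/(6LEI) = 38.8/EI
  span YZ: point load 167 at a = 2.5: Pab(L + b)/(6LEI) = 260.9/EI
  relative rotation θ_0 = (38.8 + 260.9)/EI = 299.7/EI
A unit hogging moment at Y produces rotation L₁/(3EI) + L₂/(3EI) = 3.833/EI.
Compatibility: M_Y·(L₁+L₂)/(3EI) = θ_0, giving M_Y = 78.19 kN·m (hogging).

M_Y = 78.19 kN·m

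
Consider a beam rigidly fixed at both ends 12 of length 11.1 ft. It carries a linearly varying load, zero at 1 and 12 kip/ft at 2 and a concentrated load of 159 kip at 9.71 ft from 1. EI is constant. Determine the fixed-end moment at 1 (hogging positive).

M_1 = 73.49 kip·ft

Release both end moments; the primary structure is a simply-supported span 12 with redundants M_1 and M_2.
Simple-span end rotations at 1 and 2 under the given loads:
  at 1: triangular load, peak 12: 7w₀L³/(360EI) = 319.1/EI
  at 2: triangular load, peak 12: w₀L³/(45EI) = 364.7/EI
  at 1: point load 159 at a = 9.71: Pab(L + b)/(6LEI) = 402.5/EI
  at 2: point load 159 at a = 9.71: Pab(L + a)/(6LEI) = 670.5/EI
  θ_10 = 721.6/EI,  θ_20 = 1035/EI
Flexibility coefficients: a unit moment at one end gives L/(3EI) there and L/(6EI) at the far end, so f₁₁ = f₂₂ = 3.7/EI and f₁₂ = f₂₁ = 1.85/EI.
Compatibility — zero rotation at each built-in end:
  3.7 M_1 + 1.85 M_2 = 721.6
  1.85 M_1 + 3.7 M_2 = 1035
Solving the pair gives M_1 = 73.49 kip·ft and M_2 = 243 kip·ft (hogging).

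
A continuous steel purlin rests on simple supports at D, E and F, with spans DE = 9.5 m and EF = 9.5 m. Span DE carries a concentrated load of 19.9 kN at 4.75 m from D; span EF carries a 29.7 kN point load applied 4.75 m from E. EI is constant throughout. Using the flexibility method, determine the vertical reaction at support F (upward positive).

R_F = 10.2 kN

Insert a hinge at E; M_E is the redundant, and each span becomes simply supported.
End slopes at the hinge E, treating each span as simply supported:
  span DE: point load 19.9 at a = 4.75: Pab(L + a)/(6LEI) = 112.2/EI
  span EF: point load 29.7 at a = 4.75: Pab(L + b)/(6LEI) = 167.5/EI
  relative rotation θ_0 = (112.2 + 167.5)/EI = 279.8/EI
A unit hogging moment at E produces rotation L₁/(3EI) + L₂/(3EI) = 6.333/EI.
Slope continuity at E: θ_0 = M_E·6.333/EI, so M_E = 279.8/6.333 = 44.17 kN·m (hogging).
Span EF, ΣM about F: R_E^{EF}·9.5 = 141.1 + 44.17, so R_E^{EF} = 19.5 kN and R_F = 29.7 − 19.5 = 10.2 kN.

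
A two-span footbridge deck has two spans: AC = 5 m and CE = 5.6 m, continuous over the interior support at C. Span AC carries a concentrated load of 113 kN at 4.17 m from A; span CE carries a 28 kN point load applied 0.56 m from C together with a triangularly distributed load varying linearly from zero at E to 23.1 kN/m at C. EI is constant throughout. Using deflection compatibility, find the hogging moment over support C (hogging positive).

M_C = 66.43 kN·m

Take M_C as the redundant. Released structure: two simple spans AC and CE with a hinge at C.
Discontinuity in slope at C on the released structure — sum the simple-span end rotations:
  span AC: point load 113 at a = 4.17: Pab(L + a)/(6LEI) = 119.5/EI
  span CE: point load 28 at a = 0.56: Pab(L + b)/(6LEI) = 25.03/EI
  span CE: triangular load, peak 23.1: w₀L³/(45EI) = 90.15/EI
  relative rotation θ_0 = (119.5 + 115.2)/EI = 234.7/EI
A unit hogging moment at C produces rotation L₁/(3EI) + L₂/(3EI) = 3.533/EI.
Compatibility: M_C·(L₁+L₂)/(3EI) = θ_0, giving M_C = 66.43 kN·m (hogging).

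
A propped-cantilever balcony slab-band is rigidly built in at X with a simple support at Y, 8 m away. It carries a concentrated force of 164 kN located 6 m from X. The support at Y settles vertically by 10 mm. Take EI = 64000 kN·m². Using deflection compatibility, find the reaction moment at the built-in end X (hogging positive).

Release the roller at Y. Primary structure: cantilever fixed at X.
Primary-structure tip deflection at Y by superposition:
  point load 164 at a = 6: Pa²(3L − a)/(6EI) = 17712/EI
Tip deflection under a unit load at Y: L³/(3EI) = 170.7/EI.
With EI = 64000 kN·m²: δ_0 = 0.27675 m and δ_{YY} = 0.002667 m/kN.
Compatibility — the beam at Y must follow the support down by 0.01 m: δ_0 − R_Y·δ_{YY} = 0.01, so R_Y = (0.27675 − 0.01)/0.002667 = 100 kN.
Moment equilibrium about X: M_X = Σ(load moments about X) − R_Y·L = 984 − 100×8 = 183.8 kN·m.

M_X = 183.8 kN·m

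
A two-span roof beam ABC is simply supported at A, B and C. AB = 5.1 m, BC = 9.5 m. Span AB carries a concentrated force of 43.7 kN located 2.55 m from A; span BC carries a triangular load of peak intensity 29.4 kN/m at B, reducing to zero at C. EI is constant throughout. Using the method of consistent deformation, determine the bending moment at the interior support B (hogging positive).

M_B = 129.7 kN·m

Release continuity at B by inserting a hinge; the redundant is the internal moment M_B. The primary structure is two simply-supported spans AB and BC.
Discontinuity in slope at B on the released structure — sum the simple-span end rotations:
  span AB: point load 43.7 at a = 2.55: Pab(L + a)/(6LEI) = 71.04/EI
  span BC: triangular load, peak 29.4: w₀L³/(45EI) = 560.2/EI
  relative rotation θ_0 = (71.04 + 560.2)/EI = 631.2/EI
A unit hogging moment at B produces rotation L₁/(3EI) + L₂/(3EI) = 4.867/EI.
Slope continuity at B: θ_0 = M_B·4.867/EI, so M_B = 631.2/4.867 = 129.7 kN·m (hogging).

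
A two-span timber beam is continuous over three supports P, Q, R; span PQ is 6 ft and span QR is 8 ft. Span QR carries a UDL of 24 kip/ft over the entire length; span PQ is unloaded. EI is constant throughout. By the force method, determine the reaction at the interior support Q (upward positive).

R_Q = 128 kip

Insert a hinge at Q; M_Q is the redundant, and each span becomes simply supported.
End slopes at the hinge Q, treating each span as simply supported:
  span QR: UDL 24: wL³/(24EI) = 512/EI
  relative rotation θ_0 = (0 + 512)/EI = 512/EI
A unit hogging moment at Q produces rotation L₁/(3EI) + L₂/(3EI) = 4.667/EI.
Compatibility: M_Q·(L₁+L₂)/(3EI) = θ_0, giving M_Q = 109.7 kip·ft (hogging).
Span PQ, ΣM about P with M_Q applied at Q: R_Q^{PQ}·6 = 0 + 109.7, so R_Q^{PQ} = 18.29 kip and R_P = 0 − 18.29 = -18.29 kip.
Span QR, ΣM about R: R_Q^{QR}·8 = 768 + 109.7, so R_Q^{QR} = 109.7 kip and R_R = 192 − 109.7 = 82.29 kip.
R_Q = 18.29 + 109.7 = 128 kip.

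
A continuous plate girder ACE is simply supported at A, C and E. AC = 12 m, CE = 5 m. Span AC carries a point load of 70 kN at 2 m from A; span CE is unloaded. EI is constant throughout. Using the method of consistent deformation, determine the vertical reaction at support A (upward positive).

R_A = 54.33 kN

Take M_C as the redundant. Released structure: two simple spans AC and CE with a hinge at C.
End slopes at the hinge C, treating each span as simply supported:
  span AC: point load 70 at a = 2: Pab(L + a)/(6LEI) = 272.2/EI
  relative rotation θ_0 = (272.2 + 0)/EI = 272.2/EI
A unit hogging moment at C produces rotation L₁/(3EI) + L₂/(3EI) = 5.667/EI.
Slope continuity at C: θ_0 = M_C·5.667/EI, so M_C = 272.2/5.667 = 48.04 kN·m (hogging).
Span AC, ΣM about A with M_C applied at C: R_C^{AC}·12 = 140 + 48.04, so R_C^{AC} = 15.67 kN and R_A = 70 − 15.67 = 54.33 kN.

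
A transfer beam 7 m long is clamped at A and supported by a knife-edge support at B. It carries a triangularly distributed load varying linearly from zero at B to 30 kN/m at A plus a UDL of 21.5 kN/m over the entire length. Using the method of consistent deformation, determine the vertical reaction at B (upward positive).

Take the reaction at B as the redundant and release it; the primary structure is a cantilever fixed at A.
Downward deflection at the released point B due to the loads:
  triangular load, peak 30 at the fixed end: w₀L⁴/(30EI) = 2401/EI
  UDL 21.5: wL⁴/(8EI) = 6453/EI
  δ_0 = 8854/EI
Flexibility coefficient — unit upward force at B: δ_{BB} = L³/(3EI) = 114.3/EI.
The prop prevents deflection at B: R_B = δ_0/δ_{BB} = 8854/114.3 = 77.44 kN.

R_B = 77.44 kN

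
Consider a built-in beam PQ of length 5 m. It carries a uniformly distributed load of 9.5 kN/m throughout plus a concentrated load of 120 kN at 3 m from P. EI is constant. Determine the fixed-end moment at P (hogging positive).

Release both end moments; the primary structure is a simply-supported span PQ with redundants M_P and M_Q.
Simple-span end rotations at P and Q under the given loads:
  at P: UDL 9.5: wL³/(24EI) = 49.48/EI
  at Q: UDL 9.5: wL³/(24EI) = 49.48/EI
  at P: point load 120 at a = 3: Pab(L + b)/(6LEI) = 168/EI
  at Q: point load 120 at a = 3: Pab(L + a)/(6LEI) = 192/EI
  θ_P0 = 217.5/EI,  θ_Q0 = 241.5/EI
Flexibility coefficients: a unit moment at one end gives L/(3EI) there and L/(6EI) at the far end, so f₁₁ = f₂₂ = 1.667/EI and f₁₂ = f₂₁ = 0.8333/EI.
Compatibility — zero rotation at each built-in end:
  1.667 M_P + 0.8333 M_Q = 217.5
  0.8333 M_P + 1.667 M_Q = 241.5
Solving the pair gives M_P = 77.39 kN·m and M_Q = 106.2 kN·m (hogging).

M_P = 77.39 kN·m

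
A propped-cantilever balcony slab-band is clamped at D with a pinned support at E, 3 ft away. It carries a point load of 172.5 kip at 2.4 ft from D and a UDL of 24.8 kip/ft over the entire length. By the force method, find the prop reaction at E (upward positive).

Take the reaction at E as the redundant and release it; the primary structure is a cantilever fixed at D.
Free-end deflection of the primary structure under the applied loading (downward +):
  point load 172.5 at a = 2.4: Pa²(3L − a)/(6EI) = 1093/EI
  UDL 24.8: wL⁴/(8EI) = 251.1/EI
  δ_0 = 1344/EI
Tip deflection under a unit load at E: L³/(3EI) = 9/EI.
The prop prevents deflection at E: R_E = δ_0/δ_{EE} = 1344/9 = 149.3 kip.

R_E = 149.3 kip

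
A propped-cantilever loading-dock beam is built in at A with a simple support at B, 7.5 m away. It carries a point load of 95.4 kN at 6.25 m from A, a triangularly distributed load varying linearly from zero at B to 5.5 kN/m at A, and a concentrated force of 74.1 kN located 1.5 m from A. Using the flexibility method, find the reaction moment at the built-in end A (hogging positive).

M_A = 158.6 kN·m

Take the reaction at B as the redundant and release it; the primary structure is a cantilever fixed at A.
Deflection at B on the released cantilever, summing each load's contribution:
  point load 95.4 at a = 6.25: Pa²(3L − a)/(6EI) = 10093/EI
  triangular load, peak 5.5 at the fixed end: w₀L⁴/(30EI) = 580.1/EI
  point load 74.1 at a = 1.5: Pa²(3L − a)/(6EI) = 583.5/EI
  δ_0 = 11256/EI
Tip deflection under a unit load at B: L³/(3EI) = 140.6/EI.
Compatibility at B: δ_0 − R_B·δ_{BB} = 0, so R_B = 11256/140.6 = 80.05 kN.
Moment equilibrium about A: M_A = Σ(load moments about A) − R_B·L = 759 − 80.05×7.5 = 158.6 kN·m.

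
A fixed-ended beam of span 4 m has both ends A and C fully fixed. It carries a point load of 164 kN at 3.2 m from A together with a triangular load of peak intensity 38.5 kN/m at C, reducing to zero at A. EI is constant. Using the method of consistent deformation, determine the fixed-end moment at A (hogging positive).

M_A = 41.53 kN·m

Take the two fixed-end moments M_A, M_C as redundants; the released structure is the simple span AC.
Simple-span end rotations at A and C under the given loads:
  at A: point load 164 at a = 3.2: Pab(L + b)/(6LEI) = 83.97/EI
  at C: point load 164 at a = 3.2: Pab(L + a)/(6LEI) = 126/EI
  at A: triangular load, peak 38.5: 7w₀L³/(360EI) = 47.91/EI
  at C: triangular load, peak 38.5: w₀L³/(45EI) = 54.76/EI
  θ_A0 = 131.9/EI,  θ_C0 = 180.7/EI
Flexibility coefficients: a unit moment at one end gives L/(3EI) there and L/(6EI) at the far end, so f₁₁ = f₂₂ = 1.333/EI and f₁₂ = f₂₁ = 0.6667/EI.
Compatibility — zero rotation at each built-in end:
  1.333 M_A + 0.6667 M_C = 131.9
  0.6667 M_A + 1.333 M_C = 180.7
Solving the pair gives M_A = 41.53 kN·m and M_C = 114.8 kN·m (hogging).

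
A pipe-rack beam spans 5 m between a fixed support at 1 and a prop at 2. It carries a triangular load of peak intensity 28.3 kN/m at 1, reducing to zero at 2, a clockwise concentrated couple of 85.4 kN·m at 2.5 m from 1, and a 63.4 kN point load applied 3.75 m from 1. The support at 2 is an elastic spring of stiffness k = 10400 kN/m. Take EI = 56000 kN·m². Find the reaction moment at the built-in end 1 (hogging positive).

Choose R_2 as the redundant. The primary structure is the cantilever fixed at 1.
Downward deflection at the released point 2 due to the loads:
  triangular load, peak 28.3 at the fixed end: w₀L⁴/(30EI) = 589.6/EI
  clockwise couple 85.4 at a = 2.5: M₀a(2L − a)/(2EI) = 800.6/EI
  point load 63.4 at a = 3.75: Pa²(3L − a)/(6EI) = 1672/EI
  δ_0 = 3062/EI
Flexibility coefficient — unit upward force at 2: δ_{22} = L³/(3EI) = 41.67/EI.
With EI = 56000 kN·m²: δ_0 = 0.054677 m and δ_{22} = 0.000744 m/kN.
Compatibility — the spring shortens by R_2/k under the reaction it provides: δ_0 − R_2·δ_{22} = R_2/k. With 1/k = 0.000096 m/kN, R_2 = δ_0 / (δ_{22} + 1/k) = 0.054677 / (0.000744 + 0.000096) = 65.08 kN.
Moment equilibrium about 1: M_1 = Σ(load moments about 1) − R_2·L = 441.1 − 65.08×5 = 115.7 kN·m.

M_1 = 115.7 kN·m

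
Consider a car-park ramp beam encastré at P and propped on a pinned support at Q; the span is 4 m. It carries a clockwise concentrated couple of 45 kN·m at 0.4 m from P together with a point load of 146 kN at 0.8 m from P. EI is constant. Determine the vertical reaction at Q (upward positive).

R_Q = 11.38 kN

Release the roller at Q. Primary structure: cantilever fixed at P.
Downward deflection at the released point Q due to the loads:
  clockwise couple 45 at a = 0.4: M₀a(2L − a)/(2EI) = 68.4/EI
  point load 146 at a = 0.8: Pa²(3L − a)/(6EI) = 174.4/EI
  δ_0 = 242.8/EI
Flexibility coefficient — unit upward force at Q: δ_{QQ} = L³/(3EI) = 21.33/EI.
The prop prevents deflection at Q: R_Q = δ_0/δ_{QQ} = 242.8/21.33 = 11.38 kN.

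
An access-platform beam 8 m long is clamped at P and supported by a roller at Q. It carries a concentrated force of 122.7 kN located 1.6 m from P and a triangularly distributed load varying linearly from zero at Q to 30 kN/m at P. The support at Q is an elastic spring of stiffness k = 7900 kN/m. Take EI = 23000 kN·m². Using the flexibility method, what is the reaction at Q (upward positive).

R_Q = 30.35 kN

Remove the prop at Q; the released (primary) structure is a cantilever built in at P.
Free-end deflection of the primary structure under the applied loading (downward +):
  point load 122.7 at a = 1.6: Pa²(3L − a)/(6EI) = 1173/EI
  triangular load, peak 30 at the fixed end: w₀L⁴/(30EI) = 4096/EI
  δ_0 = 5269/EI
Tip deflection under a unit load at Q: L³/(3EI) = 170.7/EI.
With EI = 23000 kN·m²: δ_0 = 0.22907 m and δ_{QQ} = 0.00742 m/kN.
Compatibility — the spring shortens by R_Q/k under the reaction it provides: δ_0 − R_Q·δ_{QQ} = R_Q/k. With 1/k = 0.000127 m/kN, R_Q = δ_0 / (δ_{QQ} + 1/k) = 0.22907 / (0.00742 + 0.000127) = 30.35 kN.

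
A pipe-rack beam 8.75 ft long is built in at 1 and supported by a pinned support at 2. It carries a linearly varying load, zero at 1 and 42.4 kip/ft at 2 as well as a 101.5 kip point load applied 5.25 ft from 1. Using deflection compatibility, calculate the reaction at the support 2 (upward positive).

Take the reaction at 2 as the redundant and release it; the primary structure is a cantilever fixed at 1.
Downward deflection at the released point 2 due to the loads:
  triangular load, peak 42.4 at the free end: 11w₀L⁴/(120EI) = 22783/EI
  point load 101.5 at a = 5.25: Pa²(3L − a)/(6EI) = 9792/EI
  δ_0 = 32575/EI
Tip deflection under a unit load at 2: L³/(3EI) = 223.3/EI.
The prop prevents deflection at 2: R_2 = δ_0/δ_{22} = 32575/223.3 = 145.9 kip.

R_2 = 145.9 kip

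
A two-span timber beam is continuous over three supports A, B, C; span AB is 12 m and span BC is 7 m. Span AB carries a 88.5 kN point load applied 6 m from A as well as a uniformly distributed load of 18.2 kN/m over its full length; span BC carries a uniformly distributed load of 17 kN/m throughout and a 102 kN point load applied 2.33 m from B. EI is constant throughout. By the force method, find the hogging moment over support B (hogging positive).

Take M_B as the redundant. Released structure: two simple spans AB and BC with a hinge at B.
Discontinuity in slope at B on the released structure — sum the simple-span end rotations:
  span AB: point load 88.5 at a = 6: Pab(L + a)/(6LEI) = 796.5/EI
  span AB: UDL 18.2: wL³/(24EI) = 1310/EI
  span BC: UDL 17: wL³/(24EI) = 243/EI
  span BC: point load 102 at a = 2.33: Pab(L + b)/(6LEI) = 308.4/EI
  relative rotation θ_0 = (2107 + 551.3)/EI = 2658/EI
A unit hogging moment at B produces rotation L₁/(3EI) + L₂/(3EI) = 6.333/EI.
Slope continuity at B: θ_0 = M_B·6.333/EI, so M_B = 2658/6.333 = 419.7 kN·m (hogging).

M_B = 419.7 kN·m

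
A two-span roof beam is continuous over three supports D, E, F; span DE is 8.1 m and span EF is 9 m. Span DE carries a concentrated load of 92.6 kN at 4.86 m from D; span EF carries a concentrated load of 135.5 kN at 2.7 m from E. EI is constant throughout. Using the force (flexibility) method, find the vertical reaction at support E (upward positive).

R_E = 193.3 kN

Insert a hinge at E; M_E is the redundant, and each span becomes simply supported.
Rotations at E on the released spans (each span's end-slope, ×1/EI):
  span DE: point load 92.6 at a = 4.86: Pab(L + a)/(6LEI) = 388.8/EI
  span EF: point load 135.5 at a = 2.7: Pab(L + b)/(6LEI) = 653/EI
  relative rotation θ_0 = (388.8 + 653)/EI = 1042/EI
A unit hogging moment at E produces rotation L₁/(3EI) + L₂/(3EI) = 5.7/EI.
Compatibility: M_E·(L₁+L₂)/(3EI) = θ_0, giving M_E = 182.8 kN·m (hogging).
Span DE, ΣM about D with M_E applied at E: R_E^{DE}·8.1 = 450 + 182.8, so R_E^{DE} = 78.13 kN and R_D = 92.6 − 78.13 = 14.47 kN.
Span EF, ΣM about F: R_E^{EF}·9 = 853.6 + 182.8, so R_E^{EF} = 115.2 kN and R_F = 135.5 − 115.2 = 20.34 kN.
R_E = 78.13 + 115.2 = 193.3 kN.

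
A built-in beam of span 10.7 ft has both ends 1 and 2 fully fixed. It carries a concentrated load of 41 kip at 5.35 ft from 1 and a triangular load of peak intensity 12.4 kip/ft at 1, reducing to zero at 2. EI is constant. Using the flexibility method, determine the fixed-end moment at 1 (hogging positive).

M_1 = 125.8 kip·ft

Take the two fixed-end moments M_1, M_2 as redundants; the released structure is the simple span 12.
Simple-span end rotations at 1 and 2 under the given loads:
  at 1: point load 41 at a = 5.35: Pab(L + b)/(6LEI) = 293.4/EI
  at 2: point load 41 at a = 5.35: Pab(L + a)/(6LEI) = 293.4/EI
  at 1: triangular load, peak 12.4: w₀L³/(45EI) = 337.6/EI
  at 2: triangular load, peak 12.4: 7w₀L³/(360EI) = 295.4/EI
  θ_10 = 630.9/EI,  θ_20 = 588.8/EI
Flexibility coefficients: a unit moment at one end gives L/(3EI) there and L/(6EI) at the far end, so f₁₁ = f₂₂ = 3.567/EI and f₁₂ = f₂₁ = 1.783/EI.
Compatibility — zero rotation at each built-in end:
  3.567 M_1 + 1.783 M_2 = 630.9
  1.783 M_1 + 3.567 M_2 = 588.8
Solving the pair gives M_1 = 125.8 kip·ft and M_2 = 102.2 kip·ft (hogging).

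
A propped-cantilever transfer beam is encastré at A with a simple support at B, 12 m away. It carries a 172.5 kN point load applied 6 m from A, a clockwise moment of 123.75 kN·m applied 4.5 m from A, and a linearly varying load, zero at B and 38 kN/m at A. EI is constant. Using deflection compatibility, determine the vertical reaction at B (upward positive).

Take the reaction at B as the redundant and release it; the primary structure is a cantilever fixed at A.
Downward deflection at the released point B due to the loads:
  point load 172.5 at a = 6: Pa²(3L − a)/(6EI) = 31050/EI
  clockwise couple 123.75 at a = 4.5: M₀a(2L − a)/(2EI) = 5430/EI
  triangular load, peak 38 at the fixed end: w₀L⁴/(30EI) = 26266/EI
  δ_0 = 62745/EI
Tip deflection under a unit load at B: L³/(3EI) = 576/EI.
The prop prevents deflection at B: R_B = δ_0/δ_{BB} = 62745/576 = 108.9 kN.

R_B = 108.9 kN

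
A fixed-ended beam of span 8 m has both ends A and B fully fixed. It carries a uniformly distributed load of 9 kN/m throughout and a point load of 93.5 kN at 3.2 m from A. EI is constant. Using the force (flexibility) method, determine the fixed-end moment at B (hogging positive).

M_B = 119.8 kN·m

Release both end moments; the primary structure is a simply-supported span AB with redundants M_A and M_B.
On the primary (simply-supported) span, the end slopes from the loading are:
  at A: UDL 9: wL³/(24EI) = 192/EI
  at B: UDL 9: wL³/(24EI) = 192/EI
  at A: point load 93.5 at a = 3.2: Pab(L + b)/(6LEI) = 383/EI
  at B: point load 93.5 at a = 3.2: Pab(L + a)/(6LEI) = 335.1/EI
  θ_A0 = 575/EI,  θ_B0 = 527.1/EI
Flexibility coefficients: a unit moment at one end gives L/(3EI) there and L/(6EI) at the far end, so f₁₁ = f₂₂ = 2.667/EI and f₁₂ = f₂₁ = 1.333/EI.
Compatibility — zero rotation at each built-in end:
  2.667 M_A + 1.333 M_B = 575
  1.333 M_A + 2.667 M_B = 527.1
Solving the pair gives M_A = 155.7 kN·m and M_B = 119.8 kN·m (hogging).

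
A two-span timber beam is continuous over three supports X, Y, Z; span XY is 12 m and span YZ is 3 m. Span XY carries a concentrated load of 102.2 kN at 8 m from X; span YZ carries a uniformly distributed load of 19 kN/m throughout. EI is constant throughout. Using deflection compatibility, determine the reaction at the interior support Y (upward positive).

Release continuity at Y by inserting a hinge; the redundant is the internal moment M_Y. The primary structure is two simply-supported spans XY and YZ.
Discontinuity in slope at Y on the released structure — sum the simple-span end rotations:
  span XY: point load 102.2 at a = 8: Pab(L + a)/(6LEI) = 908.4/EI
  span YZ: UDL 19: wL³/(24EI) = 21.38/EI
  relative rotation θ_0 = (908.4 + 21.38)/EI = 929.8/EI
A unit hogging moment at Y produces rotation L₁/(3EI) + L₂/(3EI) = 5/EI.
Compatibility: M_Y·(L₁+L₂)/(3EI) = θ_0, giving M_Y = 186 kN·m (hogging).
Span XY, ΣM about X with M_Y applied at Y: R_Y^{XY}·12 = 817.6 + 186, so R_Y^{XY} = 83.63 kN and R_X = 102.2 − 83.63 = 18.57 kN.
Span YZ, ΣM about Z: R_Y^{YZ}·3 = 85.5 + 186, so R_Y^{YZ} = 90.49 kN and R_Z = 57 − 90.49 = -33.49 kN.
R_Y = 83.63 + 90.49 = 174.1 kN.

R_Y = 174.1 kN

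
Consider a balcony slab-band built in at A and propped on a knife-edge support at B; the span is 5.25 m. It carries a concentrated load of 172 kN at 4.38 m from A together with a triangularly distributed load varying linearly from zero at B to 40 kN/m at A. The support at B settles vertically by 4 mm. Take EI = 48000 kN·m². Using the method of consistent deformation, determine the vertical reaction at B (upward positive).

Take the reaction at B as the redundant and release it; the primary structure is a cantilever fixed at A.
Deflection at B on the released cantilever, summing each load's contribution:
  point load 172 at a = 4.38: Pa²(3L − a)/(6EI) = 6253/EI
  triangular load, peak 40 at the fixed end: w₀L⁴/(30EI) = 1013/EI
  δ_0 = 7266/EI
Flexibility coefficient — unit upward force at B: δ_{BB} = L³/(3EI) = 48.23/EI.
With EI = 48000 kN·m²: δ_0 = 0.15137 m and δ_{BB} = 0.001005 m/kN.
Compatibility — the beam at B must follow the support down by 0.004 m: δ_0 − R_B·δ_{BB} = 0.004, so R_B = (0.15137 − 0.004)/0.001005 = 146.7 kN.

R_B = 146.7 kN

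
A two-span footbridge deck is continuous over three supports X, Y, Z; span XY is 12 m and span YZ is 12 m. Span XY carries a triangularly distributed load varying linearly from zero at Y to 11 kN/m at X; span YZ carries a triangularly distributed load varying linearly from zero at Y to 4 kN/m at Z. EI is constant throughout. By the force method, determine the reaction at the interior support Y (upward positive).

Release continuity at Y by inserting a hinge; the redundant is the internal moment M_Y. The primary structure is two simply-supported spans XY and YZ.
Discontinuity in slope at Y on the released structure — sum the simple-span end rotations:
  span XY: triangular load, peak 11: 7w₀L³/(360EI) = 369.6/EI
  span YZ: triangular load, peak 4: 7w₀L³/(360EI) = 134.4/EI
  relative rotation θ_0 = (369.6 + 134.4)/EI = 504/EI
A unit hogging moment at Y produces rotation L₁/(3EI) + L₂/(3EI) = 8/EI.
Slope continuity at Y: θ_0 = M_Y·8/EI, so M_Y = 504/8 = 63 kN·m (hogging).
Span XY, ΣM about X with M_Y applied at Y: R_Y^{XY}·12 = 264 + 63, so R_Y^{XY} = 27.25 kN and R_X = 66 − 27.25 = 38.75 kN.
Span YZ, ΣM about Z: R_Y^{YZ}·12 = 96 + 63, so R_Y^{YZ} = 13.25 kN and R_Z = 24 − 13.25 = 10.75 kN.
R_Y = 27.25 + 13.25 = 40.5 kN.

R_Y = 40.5 kN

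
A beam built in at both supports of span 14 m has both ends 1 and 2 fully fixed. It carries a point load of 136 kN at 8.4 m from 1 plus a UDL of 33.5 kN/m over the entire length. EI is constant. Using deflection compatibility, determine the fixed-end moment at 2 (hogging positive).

M_2 = 821.3 kN·m

Release both end moments; the primary structure is a simply-supported span 12 with redundants M_1 and M_2.
On the primary (simply-supported) span, the end slopes from the loading are:
  at 1: point load 136 at a = 8.4: Pab(L + b)/(6LEI) = 1493/EI
  at 2: point load 136 at a = 8.4: Pab(L + a)/(6LEI) = 1706/EI
  at 1: UDL 33.5: wL³/(24EI) = 3830/EI
  at 2: UDL 33.5: wL³/(24EI) = 3830/EI
  θ_10 = 5323/EI,  θ_20 = 5536/EI
Flexibility coefficients: a unit moment at one end gives L/(3EI) there and L/(6EI) at the far end, so f₁₁ = f₂₂ = 4.667/EI and f₁₂ = f₂₁ = 2.333/EI.
Compatibility — zero rotation at each built-in end:
  4.667 M_1 + 2.333 M_2 = 5323
  2.333 M_1 + 4.667 M_2 = 5536
Solving the pair gives M_1 = 730 kN·m and M_2 = 821.3 kN·m (hogging).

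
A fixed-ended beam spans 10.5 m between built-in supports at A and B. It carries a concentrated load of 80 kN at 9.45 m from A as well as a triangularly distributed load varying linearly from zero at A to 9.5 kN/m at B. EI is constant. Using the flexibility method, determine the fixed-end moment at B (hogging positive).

Take the two fixed-end moments M_A, M_B as redundants; the released structure is the simple span AB.
Simple-span end rotations at A and B under the given loads:
  at A: point load 80 at a = 9.45: Pab(L + b)/(6LEI) = 145.5/EI
  at B: point load 80 at a = 9.45: Pab(L + a)/(6LEI) = 251.4/EI
  at A: triangular load, peak 9.5: 7w₀L³/(360EI) = 213.8/EI
  at B: triangular load, peak 9.5: w₀L³/(45EI) = 244.4/EI
  θ_A0 = 359.4/EI,  θ_B0 = 495.8/EI
Flexibility coefficients: a unit moment at one end gives L/(3EI) there and L/(6EI) at the far end, so f₁₁ = f₂₂ = 3.5/EI and f₁₂ = f₂₁ = 1.75/EI.
Compatibility — zero rotation at each built-in end:
  3.5 M_A + 1.75 M_B = 359.4
  1.75 M_A + 3.5 M_B = 495.8
Solving the pair gives M_A = 42.47 kN·m and M_B = 120.4 kN·m (hogging).

M_B = 120.4 kN·m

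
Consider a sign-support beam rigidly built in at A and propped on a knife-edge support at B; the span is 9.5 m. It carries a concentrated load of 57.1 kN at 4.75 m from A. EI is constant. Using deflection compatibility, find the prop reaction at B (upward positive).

Take the reaction at B as the redundant and release it; the primary structure is a cantilever fixed at A.
Downward deflection at the released point B due to the loads:
  point load 57.1 at a = 4.75: Pa²(3L − a)/(6EI) = 5100/EI
Flexibility coefficient — unit upward force at B: δ_{BB} = L³/(3EI) = 285.8/EI.
Compatibility at B: δ_0 − R_B·δ_{BB} = 0, so R_B = 5100/285.8 = 17.84 kN.

R_B = 17.84 kN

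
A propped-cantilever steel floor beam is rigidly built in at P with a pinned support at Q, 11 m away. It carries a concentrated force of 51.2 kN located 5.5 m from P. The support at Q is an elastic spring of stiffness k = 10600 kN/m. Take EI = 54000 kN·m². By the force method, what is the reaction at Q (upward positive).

Remove the prop at Q; the released (primary) structure is a cantilever built in at P.
Downward deflection at the released point Q due to the loads:
  point load 51.2 at a = 5.5: Pa²(3L − a)/(6EI) = 7099/EI
Tip deflection under a unit load at Q: L³/(3EI) = 443.7/EI.
With EI = 54000 kN·m²: δ_0 = 0.13146 m and δ_{QQ} = 0.008216 m/kN.
Compatibility — the spring shortens by R_Q/k under the reaction it provides: δ_0 − R_Q·δ_{QQ} = R_Q/k. With 1/k = 0.000094 m/kN, R_Q = δ_0 / (δ_{QQ} + 1/k) = 0.13146 / (0.008216 + 0.000094) = 15.82 kN.

R_Q = 15.82 kN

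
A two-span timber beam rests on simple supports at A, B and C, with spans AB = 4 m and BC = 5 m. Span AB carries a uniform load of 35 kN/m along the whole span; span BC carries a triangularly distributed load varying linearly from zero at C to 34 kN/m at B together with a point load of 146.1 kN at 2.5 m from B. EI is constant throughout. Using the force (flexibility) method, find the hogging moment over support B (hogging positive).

M_B = 138.7 kN·m

Release continuity at B by inserting a hinge; the redundant is the internal moment M_B. The primary structure is two simply-supported spans AB and BC.
End slopes at the hinge B, treating each span as simply supported:
  span AB: UDL 35: wL³/(24EI) = 93.33/EI
  span BC: triangular load, peak 34: w₀L³/(45EI) = 94.44/EI
  span BC: point load 146.1 at a = 2.5: Pab(L + b)/(6LEI) = 228.3/EI
  relative rotation θ_0 = (93.33 + 322.7)/EI = 416.1/EI
A unit hogging moment at B produces rotation L₁/(3EI) + L₂/(3EI) = 3/EI.
Slope continuity at B: θ_0 = M_B·3/EI, so M_B = 416.1/3 = 138.7 kN·m (hogging).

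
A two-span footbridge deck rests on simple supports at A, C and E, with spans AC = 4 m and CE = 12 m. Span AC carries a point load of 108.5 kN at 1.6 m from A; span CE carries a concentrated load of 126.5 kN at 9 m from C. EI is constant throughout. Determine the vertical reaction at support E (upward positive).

R_E = 82.24 kN

Take M_C as the redundant. Released structure: two simple spans AC and CE with a hinge at C.
Rotations at C on the released spans (each span's end-slope, ×1/EI):
  span AC: point load 108.5 at a = 1.6: Pab(L + a)/(6LEI) = 97.22/EI
  span CE: point load 126.5 at a = 9: Pab(L + b)/(6LEI) = 711.6/EI
  relative rotation θ_0 = (97.22 + 711.6)/EI = 808.8/EI
A unit hogging moment at C produces rotation L₁/(3EI) + L₂/(3EI) = 5.333/EI.
Slope continuity at C: θ_0 = M_C·5.333/EI, so M_C = 808.8/5.333 = 151.6 kN·m (hogging).
Span CE, ΣM about E: R_C^{CE}·12 = 379.5 + 151.6, so R_C^{CE} = 44.26 kN and R_E = 126.5 − 44.26 = 82.24 kN.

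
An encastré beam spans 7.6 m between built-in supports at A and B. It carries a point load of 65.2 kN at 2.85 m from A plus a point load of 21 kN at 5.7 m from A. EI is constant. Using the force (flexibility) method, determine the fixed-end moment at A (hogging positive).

M_A = 80.07 kN·m

Release both end moments; the primary structure is a simply-supported span AB with redundants M_A and M_B.
End rotations of the released simple span under the applied load (×1/EI):
  at A: point load 65.2 at a = 2.85: Pab(L + b)/(6LEI) = 239/EI
  at B: point load 65.2 at a = 2.85: Pab(L + a)/(6LEI) = 202.3/EI
  at A: point load 21 at a = 5.7: Pab(L + b)/(6LEI) = 47.38/EI
  at B: point load 21 at a = 5.7: Pab(L + a)/(6LEI) = 66.33/EI
  θ_A0 = 286.4/EI,  θ_B0 = 268.6/EI
Flexibility coefficients: a unit moment at one end gives L/(3EI) there and L/(6EI) at the far end, so f₁₁ = f₂₂ = 2.533/EI and f₁₂ = f₂₁ = 1.267/EI.
Compatibility — zero rotation at each built-in end:
  2.533 M_A + 1.267 M_B = 286.4
  1.267 M_A + 2.533 M_B = 268.6
Solving the pair gives M_A = 80.07 kN·m and M_B = 66 kN·m (hogging).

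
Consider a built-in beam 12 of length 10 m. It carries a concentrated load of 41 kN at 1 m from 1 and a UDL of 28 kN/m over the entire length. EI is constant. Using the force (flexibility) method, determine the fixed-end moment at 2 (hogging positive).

Release both end moments; the primary structure is a simply-supported span 12 with redundants M_1 and M_2.
Simple-span end rotations at 1 and 2 under the given loads:
  at 1: point load 41 at a = 1: Pab(L + b)/(6LEI) = 116.8/EI
  at 2: point load 41 at a = 1: Pab(L + a)/(6LEI) = 67.65/EI
  at 1: UDL 28: wL³/(24EI) = 1167/EI
  at 2: UDL 28: wL³/(24EI) = 1167/EI
  θ_10 = 1284/EI,  θ_20 = 1234/EI
Flexibility coefficients: a unit moment at one end gives L/(3EI) there and L/(6EI) at the far end, so f₁₁ = f₂₂ = 3.333/EI and f₁₂ = f₂₁ = 1.667/EI.
Compatibility — zero rotation at each built-in end:
  3.333 M_1 + 1.667 M_2 = 1284
  1.667 M_1 + 3.333 M_2 = 1234
Solving the pair gives M_1 = 266.5 kN·m and M_2 = 237 kN·m (hogging).

M_2 = 237 kN·m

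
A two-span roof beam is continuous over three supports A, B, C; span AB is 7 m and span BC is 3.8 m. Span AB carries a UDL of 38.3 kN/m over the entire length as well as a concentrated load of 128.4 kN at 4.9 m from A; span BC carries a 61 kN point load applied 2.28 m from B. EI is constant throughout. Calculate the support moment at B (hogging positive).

M_B = 269.7 kN·m

Take M_B as the redundant. Released structure: two simple spans AB and BC with a hinge at B.
Rotations at B on the released spans (each span's end-slope, ×1/EI):
  span AB: UDL 38.3: wL³/(24EI) = 547.4/EI
  span AB: point load 128.4 at a = 4.9: Pab(L + a)/(6LEI) = 374.4/EI
  span BC: point load 61 at a = 2.28: Pab(L + b)/(6LEI) = 49.33/EI
  relative rotation θ_0 = (921.7 + 49.33)/EI = 971/EI
A unit hogging moment at B produces rotation L₁/(3EI) + L₂/(3EI) = 3.6/EI.
Slope continuity at B: θ_0 = M_B·3.6/EI, so M_B = 971/3.6 = 269.7 kN·m (hogging).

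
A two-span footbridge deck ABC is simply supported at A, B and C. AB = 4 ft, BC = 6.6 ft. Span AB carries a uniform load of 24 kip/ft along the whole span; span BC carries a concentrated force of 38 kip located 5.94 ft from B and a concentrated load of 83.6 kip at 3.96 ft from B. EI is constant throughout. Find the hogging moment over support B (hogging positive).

Insert a hinge at B; M_B is the redundant, and each span becomes simply supported.
Rotations at B on the released spans (each span's end-slope, ×1/EI):
  span AB: UDL 24: wL³/(24EI) = 64/EI
  span BC: point load 38 at a = 5.94: Pab(L + b)/(6LEI) = 27.31/EI
  span BC: point load 83.6 at a = 3.96: Pab(L + b)/(6LEI) = 203.9/EI
  relative rotation θ_0 = (64 + 231.2)/EI = 295.2/EI
A unit hogging moment at B produces rotation L₁/(3EI) + L₂/(3EI) = 3.533/EI.
Compatibility: M_B·(L₁+L₂)/(3EI) = θ_0, giving M_B = 83.56 kip·ft (hogging).

M_B = 83.56 kip·ft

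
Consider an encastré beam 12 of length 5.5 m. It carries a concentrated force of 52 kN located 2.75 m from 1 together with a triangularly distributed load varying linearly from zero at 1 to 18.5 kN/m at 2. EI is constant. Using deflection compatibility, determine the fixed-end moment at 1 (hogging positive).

M_1 = 54.4 kN·m

Take the two fixed-end moments M_1, M_2 as redundants; the released structure is the simple span 12.
Simple-span end rotations at 1 and 2 under the given loads:
  at 1: point load 52 at a = 2.75: Pab(L + b)/(6LEI) = 98.31/EI
  at 2: point load 52 at a = 2.75: Pab(L + a)/(6LEI) = 98.31/EI
  at 1: triangular load, peak 18.5: 7w₀L³/(360EI) = 59.85/EI
  at 2: triangular load, peak 18.5: w₀L³/(45EI) = 68.4/EI
  θ_10 = 158.2/EI,  θ_20 = 166.7/EI
Flexibility coefficients: a unit moment at one end gives L/(3EI) there and L/(6EI) at the far end, so f₁₁ = f₂₂ = 1.833/EI and f₁₂ = f₂₁ = 0.9167/EI.
Compatibility — zero rotation at each built-in end:
  1.833 M_1 + 0.9167 M_2 = 158.2
  0.9167 M_1 + 1.833 M_2 = 166.7
Solving the pair gives M_1 = 54.4 kN·m and M_2 = 63.73 kN·m (hogging).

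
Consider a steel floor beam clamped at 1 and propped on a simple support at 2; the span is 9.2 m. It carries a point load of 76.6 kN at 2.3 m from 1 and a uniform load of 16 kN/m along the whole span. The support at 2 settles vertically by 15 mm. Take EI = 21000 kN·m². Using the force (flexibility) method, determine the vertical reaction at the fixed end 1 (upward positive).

R_1 = 163.2 kN

Choose R_2 as the redundant. The primary structure is the cantilever fixed at 1.
Deflection at 2 on the released cantilever, summing each load's contribution:
  point load 76.6 at a = 2.3: Pa²(3L − a)/(6EI) = 1709/EI
  UDL 16: wL⁴/(8EI) = 14328/EI
  δ_0 = 16037/EI
Flexibility coefficient — unit upward force at 2: δ_{22} = L³/(3EI) = 259.6/EI.
With EI = 21000 kN·m²: δ_0 = 0.76364 m and δ_{22} = 0.01236 m/kN.
Compatibility — the beam at 2 must follow the support down by 0.015 m: δ_0 − R_2·δ_{22} = 0.015, so R_2 = (0.76364 − 0.015)/0.01236 = 60.57 kN.
Vertical equilibrium: R_1 = ΣP − R_2 = 223.8 − 60.57 = 163.2 kN.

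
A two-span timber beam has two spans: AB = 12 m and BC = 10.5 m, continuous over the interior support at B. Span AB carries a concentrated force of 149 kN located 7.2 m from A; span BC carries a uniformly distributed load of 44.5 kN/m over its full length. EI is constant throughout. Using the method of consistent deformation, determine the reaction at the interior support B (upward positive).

R_B = 406.8 kN

Take M_B as the redundant. Released structure: two simple spans AB and BC with a hinge at B.
End slopes at the hinge B, treating each span as simply supported:
  span AB: point load 149 at a = 7.2: Pab(L + a)/(6LEI) = 1373/EI
  span BC: UDL 44.5: wL³/(24EI) = 2146/EI
  relative rotation θ_0 = (1373 + 2146)/EI = 3520/EI
A unit hogging moment at B produces rotation L₁/(3EI) + L₂/(3EI) = 7.5/EI.
Slope continuity at B: θ_0 = M_B·7.5/EI, so M_B = 3520/7.5 = 469.3 kN·m (hogging).
Span AB, ΣM about A with M_B applied at B: R_B^{AB}·12 = 1073 + 469.3, so R_B^{AB} = 128.5 kN and R_A = 149 − 128.5 = 20.49 kN.
Span BC, ΣM about C: R_B^{BC}·10.5 = 2453 + 469.3, so R_B^{BC} = 278.3 kN and R_C = 467.2 − 278.3 = 188.9 kN.
R_B = 128.5 + 278.3 = 406.8 kN.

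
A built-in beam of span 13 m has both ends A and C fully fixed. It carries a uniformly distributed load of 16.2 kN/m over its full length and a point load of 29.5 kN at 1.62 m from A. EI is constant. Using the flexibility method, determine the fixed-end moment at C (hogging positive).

M_C = 233.4 kN·m

Take the two fixed-end moments M_A, M_C as redundants; the released structure is the simple span AC.
End rotations of the released simple span under the applied load (×1/EI):
  at A: UDL 16.2: wL³/(24EI) = 1483/EI
  at C: UDL 16.2: wL³/(24EI) = 1483/EI
  at A: point load 29.5 at a = 1.62: Pab(L + b)/(6LEI) = 170/EI
  at C: point load 29.5 at a = 1.62: Pab(L + a)/(6LEI) = 101.9/EI
  θ_A0 = 1653/EI,  θ_C0 = 1585/EI
Flexibility coefficients: a unit moment at one end gives L/(3EI) there and L/(6EI) at the far end, so f₁₁ = f₂₂ = 4.333/EI and f₁₂ = f₂₁ = 2.167/EI.
Compatibility — zero rotation at each built-in end:
  4.333 M_A + 2.167 M_C = 1653
  2.167 M_A + 4.333 M_C = 1585
Solving the pair gives M_A = 264.8 kN·m and M_C = 233.4 kN·m (hogging).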